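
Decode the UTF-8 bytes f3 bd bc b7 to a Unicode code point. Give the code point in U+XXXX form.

U+FDF37

Leading byte 0xF3 = 11110011 matches 11110xxx → 4-byte sequence.
Byte 1: 0xF3 = 11110011, payload 011 (3 bits).
Byte 2: 0xBD = 10111101 (10xxxxxx ✓), payload 111101.
Byte 3: 0xBC = 10111100 (10xxxxxx ✓), payload 111100.
Byte 4: 0xB7 = 10110111 (10xxxxxx ✓), payload 110111.
Concatenate: 011111101111100110111 = 0xFDF37 (21 bits → U+FDF37).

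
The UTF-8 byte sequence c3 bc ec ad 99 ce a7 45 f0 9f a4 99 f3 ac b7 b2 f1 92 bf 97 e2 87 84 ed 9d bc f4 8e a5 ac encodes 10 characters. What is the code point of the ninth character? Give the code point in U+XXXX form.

U+D77C

Offset 0: leading byte 0xC3 = 11000011 → 2-byte char #1 = C3 BC.
Offset 2: leading byte 0xEC = 11101100 → 3-byte char #2 = EC AD 99.
Offset 5: leading byte 0xCE = 11001110 → 2-byte char #3 = CE A7.
Offset 7: leading byte 0x45 = 01000101 → 1-byte char #4 = 45.
Offset 8: leading byte 0xF0 = 11110000 → 4-byte char #5 = F0 9F A4 99.
Offset 12: leading byte 0xF3 = 11110011 → 4-byte char #6 = F3 AC B7 B2.
Offset 16: leading byte 0xF1 = 11110001 → 4-byte char #7 = F1 92 BF 97.
Offset 20: leading byte 0xE2 = 11100010 → 3-byte char #8 = E2 87 84.
Offset 23: leading byte 0xED = 11101101 → 3-byte char #9 = ED 9D BC.
Leading byte 0xED = 11101101 matches 1110xxxx → 3-byte sequence.
Byte 1: 0xED = 11101101, payload 1101 (4 bits).
Byte 2: 0x9D = 10011101 (10xxxxxx ✓), payload 011101.
Byte 3: 0xBC = 10111100 (10xxxxxx ✓), payload 111100.
Concatenate: 1101011101111100 = 0xD77C (16 bits → U+D77C).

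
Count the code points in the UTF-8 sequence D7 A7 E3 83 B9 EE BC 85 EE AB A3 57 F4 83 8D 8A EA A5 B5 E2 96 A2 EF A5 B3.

Byte at offset 0: 0xD7 = 11010111 → 2-byte char (#1). Advance 2.
Byte at offset 2: 0xE3 = 11100011 → 3-byte char (#2). Advance 3.
Byte at offset 5: 0xEE = 11101110 → 3-byte char (#3). Advance 3.
Byte at offset 8: 0xEE = 11101110 → 3-byte char (#4). Advance 3.
Byte at offset 11: 0x57 = 01010111 → 1-byte char (#5). Advance 1.
Byte at offset 12: 0xF4 = 11110100 → 4-byte char (#6). Advance 4.
Byte at offset 16: 0xEA = 11101010 → 3-byte char (#7). Advance 3.
Byte at offset 19: 0xE2 = 11100010 → 3-byte char (#8). Advance 3.
Byte at offset 22: 0xEF = 11101111 → 3-byte char (#9). Advance 3.
Reached end at offset 25 after 9 code points.

9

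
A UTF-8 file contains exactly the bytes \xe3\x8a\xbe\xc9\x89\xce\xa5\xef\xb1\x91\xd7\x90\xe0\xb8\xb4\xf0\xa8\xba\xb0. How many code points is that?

7

Byte at offset 0: 0xE3 = 11100011 → 3-byte char (#1). Advance 3.
Byte at offset 3: 0xC9 = 11001001 → 2-byte char (#2). Advance 2.
Byte at offset 5: 0xCE = 11001110 → 2-byte char (#3). Advance 2.
Byte at offset 7: 0xEF = 11101111 → 3-byte char (#4). Advance 3.
Byte at offset 10: 0xD7 = 11010111 → 2-byte char (#5). Advance 2.
Byte at offset 12: 0xE0 = 11100000 → 3-byte char (#6). Advance 3.
Byte at offset 15: 0xF0 = 11110000 → 4-byte char (#7). Advance 4.
Reached end at offset 19 after 7 code points.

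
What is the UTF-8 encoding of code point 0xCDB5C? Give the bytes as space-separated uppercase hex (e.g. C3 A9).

U+CDB5C = 0xCDB5C = 842588 decimal. In range U+10000–U+10FFFF → 4-byte form: 11110xxx 10xxxxxx 10xxxxxx 10xxxxxx.
Binary (21 bits): 011001101101101011100.
Split 3+6+6+6: 011 | 001101 | 101101 | 011100.
Byte 1: 11110011 = 0xF3.
Byte 2: 10001101 = 0x8D.
Byte 3: 10101101 = 0xAD.
Byte 4: 10011100 = 0x9C.

F3 8D AD 9C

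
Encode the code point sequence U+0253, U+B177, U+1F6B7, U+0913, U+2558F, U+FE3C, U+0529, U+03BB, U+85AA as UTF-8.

U+0253: 2-byte form → C9 93.
U+B177: 3-byte form → EB 85 B7.
U+1F6B7: 4-byte form → F0 9F 9A B7.
U+0913: 3-byte form → E0 A4 93.
U+2558F: 4-byte form → F0 A5 96 8F.
U+FE3C: 3-byte form → EF B8 BC.
U+0529: 2-byte form → D4 A9.
U+03BB: 2-byte form → CE BB.
U+85AA: 3-byte form → E8 96 AA.
Concatenated (26 bytes): C9 93 EB 85 B7 F0 9F 9A B7 E0 A4 93 F0 A5 96 8F EF B8 BC D4 A9 CE BB E8 96 AA.

C9 93 EB 85 B7 F0 9F 9A B7 E0 A4 93 F0 A5 96 8F EF B8 BC D4 A9 CE BB E8 96 AA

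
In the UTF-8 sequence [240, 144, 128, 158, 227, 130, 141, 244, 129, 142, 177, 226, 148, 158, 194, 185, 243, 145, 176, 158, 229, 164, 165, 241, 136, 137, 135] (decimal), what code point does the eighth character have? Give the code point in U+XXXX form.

Offset 0: leading byte 0xF0 = 11110000 → 4-byte char #1 = F0 90 80 9E.
Offset 4: leading byte 0xE3 = 11100011 → 3-byte char #2 = E3 82 8D.
Offset 7: leading byte 0xF4 = 11110100 → 4-byte char #3 = F4 81 8E B1.
Offset 11: leading byte 0xE2 = 11100010 → 3-byte char #4 = E2 94 9E.
Offset 14: leading byte 0xC2 = 11000010 → 2-byte char #5 = C2 B9.
Offset 16: leading byte 0xF3 = 11110011 → 4-byte char #6 = F3 91 B0 9E.
Offset 20: leading byte 0xE5 = 11100101 → 3-byte char #7 = E5 A4 A5.
Offset 23: leading byte 0xF1 = 11110001 → 4-byte char #8 = F1 88 89 87.
Leading byte 0xF1 = 11110001 matches 11110xxx → 4-byte sequence.
Byte 1: 0xF1 = 11110001, payload 001 (3 bits).
Byte 2: 0x88 = 10001000 (10xxxxxx ✓), payload 001000.
Byte 3: 0x89 = 10001001 (10xxxxxx ✓), payload 001001.
Byte 4: 0x87 = 10000111 (10xxxxxx ✓), payload 000111.
Concatenate: 001001000001001000111 = 0x48247 (21 bits → U+48247).

U+48247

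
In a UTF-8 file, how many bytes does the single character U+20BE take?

U+20BE = 0x20BE. UTF-8 uses 1 byte below 0x80, 2 below 0x800, 3 below 0x10000, 4 up to 0x10FFFF. 0x20BE is in U+0800–U+FFFF → 3 bytes.

3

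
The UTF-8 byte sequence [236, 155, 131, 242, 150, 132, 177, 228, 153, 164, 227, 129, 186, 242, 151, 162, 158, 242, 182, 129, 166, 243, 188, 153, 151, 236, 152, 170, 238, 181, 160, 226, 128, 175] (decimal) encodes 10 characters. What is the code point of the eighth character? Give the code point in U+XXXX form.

U+C62A

Offset 0: leading byte 0xEC = 11101100 → 3-byte char #1 = EC 9B 83.
Offset 3: leading byte 0xF2 = 11110010 → 4-byte char #2 = F2 96 84 B1.
Offset 7: leading byte 0xE4 = 11100100 → 3-byte char #3 = E4 99 A4.
Offset 10: leading byte 0xE3 = 11100011 → 3-byte char #4 = E3 81 BA.
Offset 13: leading byte 0xF2 = 11110010 → 4-byte char #5 = F2 97 A2 9E.
Offset 17: leading byte 0xF2 = 11110010 → 4-byte char #6 = F2 B6 81 A6.
Offset 21: leading byte 0xF3 = 11110011 → 4-byte char #7 = F3 BC 99 97.
Offset 25: leading byte 0xEC = 11101100 → 3-byte char #8 = EC 98 AA.
Leading byte 0xEC = 11101100 matches 1110xxxx → 3-byte sequence.
Byte 1: 0xEC = 11101100, payload 1100 (4 bits).
Byte 2: 0x98 = 10011000 (10xxxxxx ✓), payload 011000.
Byte 3: 0xAA = 10101010 (10xxxxxx ✓), payload 101010.
Concatenate: 1100011000101010 = 0xC62A (16 bits → U+C62A).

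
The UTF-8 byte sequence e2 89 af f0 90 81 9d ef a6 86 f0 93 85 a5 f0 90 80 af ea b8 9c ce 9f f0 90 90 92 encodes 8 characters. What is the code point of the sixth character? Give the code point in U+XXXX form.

Offset 0: leading byte 0xE2 = 11100010 → 3-byte char #1 = E2 89 AF.
Offset 3: leading byte 0xF0 = 11110000 → 4-byte char #2 = F0 90 81 9D.
Offset 7: leading byte 0xEF = 11101111 → 3-byte char #3 = EF A6 86.
Offset 10: leading byte 0xF0 = 11110000 → 4-byte char #4 = F0 93 85 A5.
Offset 14: leading byte 0xF0 = 11110000 → 4-byte char #5 = F0 90 80 AF.
Offset 18: leading byte 0xEA = 11101010 → 3-byte char #6 = EA B8 9C.
Leading byte 0xEA = 11101010 matches 1110xxxx → 3-byte sequence.
Byte 1: 0xEA = 11101010, payload 1010 (4 bits).
Byte 2: 0xB8 = 10111000 (10xxxxxx ✓), payload 111000.
Byte 3: 0x9C = 10011100 (10xxxxxx ✓), payload 011100.
Concatenate: 1010111000011100 = 0xAE1C (16 bits → U+AE1C).

U+AE1C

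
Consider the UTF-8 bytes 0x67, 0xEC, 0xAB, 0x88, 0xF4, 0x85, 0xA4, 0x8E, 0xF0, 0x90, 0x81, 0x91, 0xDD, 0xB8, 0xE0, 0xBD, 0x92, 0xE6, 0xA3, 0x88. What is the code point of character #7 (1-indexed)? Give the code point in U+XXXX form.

Offset 0: leading byte 0x67 = 01100111 → 1-byte char #1 = 67.
Offset 1: leading byte 0xEC = 11101100 → 3-byte char #2 = EC AB 88.
Offset 4: leading byte 0xF4 = 11110100 → 4-byte char #3 = F4 85 A4 8E.
Offset 8: leading byte 0xF0 = 11110000 → 4-byte char #4 = F0 90 81 91.
Offset 12: leading byte 0xDD = 11011101 → 2-byte char #5 = DD B8.
Offset 14: leading byte 0xE0 = 11100000 → 3-byte char #6 = E0 BD 92.
Offset 17: leading byte 0xE6 = 11100110 → 3-byte char #7 = E6 A3 88.
Leading byte 0xE6 = 11100110 matches 1110xxxx → 3-byte sequence.
Byte 1: 0xE6 = 11100110, payload 0110 (4 bits).
Byte 2: 0xA3 = 10100011 (10xxxxxx ✓), payload 100011.
Byte 3: 0x88 = 10001000 (10xxxxxx ✓), payload 001000.
Concatenate: 0110100011001000 = 0x68C8 (16 bits → U+68C8).

U+68C8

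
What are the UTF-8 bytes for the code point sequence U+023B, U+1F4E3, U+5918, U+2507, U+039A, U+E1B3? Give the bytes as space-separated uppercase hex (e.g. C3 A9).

C8 BB F0 9F 93 A3 E5 A4 98 E2 94 87 CE 9A EE 86 B3

U+023B: 2-byte form → C8 BB.
U+1F4E3: 4-byte form → F0 9F 93 A3.
U+5918: 3-byte form → E5 A4 98.
U+2507: 3-byte form → E2 94 87.
U+039A: 2-byte form → CE 9A.
U+E1B3: 3-byte form → EE 86 B3.
Concatenated (17 bytes): C8 BB F0 9F 93 A3 E5 A4 98 E2 94 87 CE 9A EE 86 B3.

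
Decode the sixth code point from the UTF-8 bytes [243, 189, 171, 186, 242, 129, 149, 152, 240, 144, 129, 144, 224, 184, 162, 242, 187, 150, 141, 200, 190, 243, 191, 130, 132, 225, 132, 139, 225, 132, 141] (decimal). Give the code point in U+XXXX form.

U+023E

Offset 0: leading byte 0xF3 = 11110011 → 4-byte char #1 = F3 BD AB BA.
Offset 4: leading byte 0xF2 = 11110010 → 4-byte char #2 = F2 81 95 98.
Offset 8: leading byte 0xF0 = 11110000 → 4-byte char #3 = F0 90 81 90.
Offset 12: leading byte 0xE0 = 11100000 → 3-byte char #4 = E0 B8 A2.
Offset 15: leading byte 0xF2 = 11110010 → 4-byte char #5 = F2 BB 96 8D.
Offset 19: leading byte 0xC8 = 11001000 → 2-byte char #6 = C8 BE.
Leading byte 0xC8 = 11001000 matches 110xxxxx → 2-byte sequence.
Byte 1: 0xC8 = 11001000, payload 01000 (5 bits).
Byte 2: 0xBE = 10111110 (10xxxxxx ✓), payload 111110.
Concatenate: 01000111110 = 0x23E (11 bits → U+023E).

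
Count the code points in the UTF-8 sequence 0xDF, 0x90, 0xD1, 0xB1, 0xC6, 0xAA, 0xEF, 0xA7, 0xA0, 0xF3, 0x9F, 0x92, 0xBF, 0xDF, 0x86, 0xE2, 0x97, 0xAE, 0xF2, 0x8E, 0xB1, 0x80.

Byte at offset 0: 0xDF = 11011111 → 2-byte char (#1). Advance 2.
Byte at offset 2: 0xD1 = 11010001 → 2-byte char (#2). Advance 2.
Byte at offset 4: 0xC6 = 11000110 → 2-byte char (#3). Advance 2.
Byte at offset 6: 0xEF = 11101111 → 3-byte char (#4). Advance 3.
Byte at offset 9: 0xF3 = 11110011 → 4-byte char (#5). Advance 4.
Byte at offset 13: 0xDF = 11011111 → 2-byte char (#6). Advance 2.
Byte at offset 15: 0xE2 = 11100010 → 3-byte char (#7). Advance 3.
Byte at offset 18: 0xF2 = 11110010 → 4-byte char (#8). Advance 4.
Reached end at offset 22 after 8 code points.

8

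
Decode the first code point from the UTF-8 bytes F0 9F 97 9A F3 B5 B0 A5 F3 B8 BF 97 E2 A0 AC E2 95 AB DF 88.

Offset 0: leading byte 0xF0 = 11110000 → 4-byte char #1 = F0 9F 97 9A.
Leading byte 0xF0 = 11110000 matches 11110xxx → 4-byte sequence.
Byte 1: 0xF0 = 11110000, payload 000 (3 bits).
Byte 2: 0x9F = 10011111 (10xxxxxx ✓), payload 011111.
Byte 3: 0x97 = 10010111 (10xxxxxx ✓), payload 010111.
Byte 4: 0x9A = 10011010 (10xxxxxx ✓), payload 011010.
Concatenate: 000011111010111011010 = 0x1F5DA (21 bits → U+1F5DA).

U+1F5DA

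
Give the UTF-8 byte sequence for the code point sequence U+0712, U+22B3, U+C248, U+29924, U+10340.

U+0712: 2-byte form → DC 92.
U+22B3: 3-byte form → E2 8A B3.
U+C248: 3-byte form → EC 89 88.
U+29924: 4-byte form → F0 A9 A4 A4.
U+10340: 4-byte form → F0 90 8D 80.
Concatenated (16 bytes): DC 92 E2 8A B3 EC 89 88 F0 A9 A4 A4 F0 90 8D 80.

DC 92 E2 8A B3 EC 89 88 F0 A9 A4 A4 F0 90 8D 80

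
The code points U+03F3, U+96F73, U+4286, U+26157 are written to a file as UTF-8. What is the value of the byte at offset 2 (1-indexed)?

0xB3

1-indexed offset 2 is 0-indexed offset 1.
U+03F3 → 2-byte form CF B3 at offsets 0–1.
Offset 1 falls in char 1's range; it's byte 2 of CF B3 = 0xB3.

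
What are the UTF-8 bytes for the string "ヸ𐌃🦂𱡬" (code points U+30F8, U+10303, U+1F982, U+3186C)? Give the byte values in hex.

U+30F8: 3-byte form → E3 83 B8.
U+10303: 4-byte form → F0 90 8C 83.
U+1F982: 4-byte form → F0 9F A6 82.
U+3186C: 4-byte form → F0 B1 A1 AC.
Concatenated (15 bytes): E3 83 B8 F0 90 8C 83 F0 9F A6 82 F0 B1 A1 AC.

E3 83 B8 F0 90 8C 83 F0 9F A6 82 F0 B1 A1 AC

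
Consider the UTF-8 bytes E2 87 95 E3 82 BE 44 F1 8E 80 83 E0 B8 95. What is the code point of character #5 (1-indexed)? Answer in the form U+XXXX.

U+0E15

Offset 0: leading byte 0xE2 = 11100010 → 3-byte char #1 = E2 87 95.
Offset 3: leading byte 0xE3 = 11100011 → 3-byte char #2 = E3 82 BE.
Offset 6: leading byte 0x44 = 01000100 → 1-byte char #3 = 44.
Offset 7: leading byte 0xF1 = 11110001 → 4-byte char #4 = F1 8E 80 83.
Offset 11: leading byte 0xE0 = 11100000 → 3-byte char #5 = E0 B8 95.
Leading byte 0xE0 = 11100000 matches 1110xxxx → 3-byte sequence.
Byte 1: 0xE0 = 11100000, payload 0000 (4 bits).
Byte 2: 0xB8 = 10111000 (10xxxxxx ✓), payload 111000.
Byte 3: 0x95 = 10010101 (10xxxxxx ✓), payload 010101.
Concatenate: 0000111000010101 = 0xE15 (16 bits → U+0E15).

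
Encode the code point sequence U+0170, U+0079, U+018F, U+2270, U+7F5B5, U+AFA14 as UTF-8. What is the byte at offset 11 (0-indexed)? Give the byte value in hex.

0xB5

U+0170 → 2-byte form C5 B0 at offsets 0–1.
U+0079 → 1-byte form 79 at offsets 2–2.
U+018F → 2-byte form C6 8F at offsets 3–4.
U+2270 → 3-byte form E2 89 B0 at offsets 5–7.
U+7F5B5 → 4-byte form F1 BF 96 B5 at offsets 8–11.
Offset 11 falls in char 5's range; it's byte 4 of F1 BF 96 B5 = 0xB5.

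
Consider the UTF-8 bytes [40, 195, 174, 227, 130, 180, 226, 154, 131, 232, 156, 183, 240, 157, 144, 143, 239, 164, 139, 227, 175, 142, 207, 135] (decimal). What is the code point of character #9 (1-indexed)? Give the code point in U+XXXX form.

U+03C7

Offset 0: leading byte 0x28 = 00101000 → 1-byte char #1 = 28.
Offset 1: leading byte 0xC3 = 11000011 → 2-byte char #2 = C3 AE.
Offset 3: leading byte 0xE3 = 11100011 → 3-byte char #3 = E3 82 B4.
Offset 6: leading byte 0xE2 = 11100010 → 3-byte char #4 = E2 9A 83.
Offset 9: leading byte 0xE8 = 11101000 → 3-byte char #5 = E8 9C B7.
Offset 12: leading byte 0xF0 = 11110000 → 4-byte char #6 = F0 9D 90 8F.
Offset 16: leading byte 0xEF = 11101111 → 3-byte char #7 = EF A4 8B.
Offset 19: leading byte 0xE3 = 11100011 → 3-byte char #8 = E3 AF 8E.
Offset 22: leading byte 0xCF = 11001111 → 2-byte char #9 = CF 87.
Leading byte 0xCF = 11001111 matches 110xxxxx → 2-byte sequence.
Byte 1: 0xCF = 11001111, payload 01111 (5 bits).
Byte 2: 0x87 = 10000111 (10xxxxxx ✓), payload 000111.
Concatenate: 01111000111 = 0x3C7 (11 bits → U+03C7).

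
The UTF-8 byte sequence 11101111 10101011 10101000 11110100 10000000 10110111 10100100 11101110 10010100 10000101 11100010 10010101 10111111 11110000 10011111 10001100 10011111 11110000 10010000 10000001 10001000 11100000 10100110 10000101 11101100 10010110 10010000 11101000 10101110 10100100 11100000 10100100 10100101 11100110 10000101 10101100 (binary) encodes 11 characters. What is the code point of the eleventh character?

Offset 0: leading byte 0xEF = 11101111 → 3-byte char #1 = EF AB A8.
Offset 3: leading byte 0xF4 = 11110100 → 4-byte char #2 = F4 80 B7 A4.
Offset 7: leading byte 0xEE = 11101110 → 3-byte char #3 = EE 94 85.
Offset 10: leading byte 0xE2 = 11100010 → 3-byte char #4 = E2 95 BF.
Offset 13: leading byte 0xF0 = 11110000 → 4-byte char #5 = F0 9F 8C 9F.
Offset 17: leading byte 0xF0 = 11110000 → 4-byte char #6 = F0 90 81 88.
Offset 21: leading byte 0xE0 = 11100000 → 3-byte char #7 = E0 A6 85.
Offset 24: leading byte 0xEC = 11101100 → 3-byte char #8 = EC 96 90.
Offset 27: leading byte 0xE8 = 11101000 → 3-byte char #9 = E8 AE A4.
Offset 30: leading byte 0xE0 = 11100000 → 3-byte char #10 = E0 A4 A5.
Offset 33: leading byte 0xE6 = 11100110 → 3-byte char #11 = E6 85 AC.
Leading byte 0xE6 = 11100110 matches 1110xxxx → 3-byte sequence.
Byte 1: 0xE6 = 11100110, payload 0110 (4 bits).
Byte 2: 0x85 = 10000101 (10xxxxxx ✓), payload 000101.
Byte 3: 0xAC = 10101100 (10xxxxxx ✓), payload 101100.
Concatenate: 0110000101101100 = 0x616C (16 bits → U+616C).

U+616C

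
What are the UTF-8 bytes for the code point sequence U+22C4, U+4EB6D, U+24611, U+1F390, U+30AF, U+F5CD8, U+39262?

E2 8B 84 F1 8E AD AD F0 A4 98 91 F0 9F 8E 90 E3 82 AF F3 B5 B3 98 F0 B9 89 A2

U+22C4: 3-byte form → E2 8B 84.
U+4EB6D: 4-byte form → F1 8E AD AD.
U+24611: 4-byte form → F0 A4 98 91.
U+1F390: 4-byte form → F0 9F 8E 90.
U+30AF: 3-byte form → E3 82 AF.
U+F5CD8: 4-byte form → F3 B5 B3 98.
U+39262: 4-byte form → F0 B9 89 A2.
Concatenated (26 bytes): E2 8B 84 F1 8E AD AD F0 A4 98 91 F0 9F 8E 90 E3 82 AF F3 B5 B3 98 F0 B9 89 A2.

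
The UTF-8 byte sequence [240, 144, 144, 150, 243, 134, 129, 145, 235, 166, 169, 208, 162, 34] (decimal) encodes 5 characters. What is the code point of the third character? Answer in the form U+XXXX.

U+B9A9

Offset 0: leading byte 0xF0 = 11110000 → 4-byte char #1 = F0 90 90 96.
Offset 4: leading byte 0xF3 = 11110011 → 4-byte char #2 = F3 86 81 91.
Offset 8: leading byte 0xEB = 11101011 → 3-byte char #3 = EB A6 A9.
Leading byte 0xEB = 11101011 matches 1110xxxx → 3-byte sequence.
Byte 1: 0xEB = 11101011, payload 1011 (4 bits).
Byte 2: 0xA6 = 10100110 (10xxxxxx ✓), payload 100110.
Byte 3: 0xA9 = 10101001 (10xxxxxx ✓), payload 101001.
Concatenate: 1011100110101001 = 0xB9A9 (16 bits → U+B9A9).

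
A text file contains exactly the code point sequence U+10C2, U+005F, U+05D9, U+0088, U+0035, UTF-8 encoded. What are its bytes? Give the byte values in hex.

E1 83 82 5F D7 99 C2 88 35

U+10C2: 3-byte form → E1 83 82.
U+005F: 1-byte form → 5F.
U+05D9: 2-byte form → D7 99.
U+0088: 2-byte form → C2 88.
U+0035: 1-byte form → 35.
Concatenated (9 bytes): E1 83 82 5F D7 99 C2 88 35.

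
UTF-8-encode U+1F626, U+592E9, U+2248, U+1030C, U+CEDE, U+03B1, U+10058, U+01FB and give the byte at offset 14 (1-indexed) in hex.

0x8C

1-indexed offset 14 is 0-indexed offset 13.
U+1F626 → 4-byte form F0 9F 98 A6 at offsets 0–3.
U+592E9 → 4-byte form F1 99 8B A9 at offsets 4–7.
U+2248 → 3-byte form E2 89 88 at offsets 8–10.
U+1030C → 4-byte form F0 90 8C 8C at offsets 11–14.
Offset 13 falls in char 4's range; it's byte 3 of F0 90 8C 8C = 0x8C.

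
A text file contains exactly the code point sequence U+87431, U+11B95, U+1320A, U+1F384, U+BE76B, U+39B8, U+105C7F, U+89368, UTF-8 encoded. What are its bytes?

U+87431: 4-byte form → F2 87 90 B1.
U+11B95: 4-byte form → F0 91 AE 95.
U+1320A: 4-byte form → F0 93 88 8A.
U+1F384: 4-byte form → F0 9F 8E 84.
U+BE76B: 4-byte form → F2 BE 9D AB.
U+39B8: 3-byte form → E3 A6 B8.
U+105C7F: 4-byte form → F4 85 B1 BF.
U+89368: 4-byte form → F2 89 8D A8.
Concatenated (31 bytes): F2 87 90 B1 F0 91 AE 95 F0 93 88 8A F0 9F 8E 84 F2 BE 9D AB E3 A6 B8 F4 85 B1 BF F2 89 8D A8.

F2 87 90 B1 F0 91 AE 95 F0 93 88 8A F0 9F 8E 84 F2 BE 9D AB E3 A6 B8 F4 85 B1 BF F2 89 8D A8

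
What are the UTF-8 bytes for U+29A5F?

F0 A9 A9 9F

U+29A5F = 0x29A5F = 170591 decimal. In range U+10000–U+10FFFF → 4-byte form: 11110xxx 10xxxxxx 10xxxxxx 10xxxxxx.
Binary (21 bits): 000101001101001011111.
Split 3+6+6+6: 000 | 101001 | 101001 | 011111.
Byte 1: 11110000 = 0xF0.
Byte 2: 10101001 = 0xA9.
Byte 3: 10101001 = 0xA9.
Byte 4: 10011111 = 0x9F.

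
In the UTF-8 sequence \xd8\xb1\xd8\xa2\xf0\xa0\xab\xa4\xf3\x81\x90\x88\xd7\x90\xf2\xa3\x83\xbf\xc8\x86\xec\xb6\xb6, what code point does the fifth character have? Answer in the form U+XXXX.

U+05D0

Offset 0: leading byte 0xD8 = 11011000 → 2-byte char #1 = D8 B1.
Offset 2: leading byte 0xD8 = 11011000 → 2-byte char #2 = D8 A2.
Offset 4: leading byte 0xF0 = 11110000 → 4-byte char #3 = F0 A0 AB A4.
Offset 8: leading byte 0xF3 = 11110011 → 4-byte char #4 = F3 81 90 88.
Offset 12: leading byte 0xD7 = 11010111 → 2-byte char #5 = D7 90.
Leading byte 0xD7 = 11010111 matches 110xxxxx → 2-byte sequence.
Byte 1: 0xD7 = 11010111, payload 10111 (5 bits).
Byte 2: 0x90 = 10010000 (10xxxxxx ✓), payload 010000.
Concatenate: 10111010000 = 0x5D0 (11 bits → U+05D0).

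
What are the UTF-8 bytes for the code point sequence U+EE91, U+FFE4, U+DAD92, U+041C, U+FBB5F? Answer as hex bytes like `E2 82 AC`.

U+EE91: 3-byte form → EE BA 91.
U+FFE4: 3-byte form → EF BF A4.
U+DAD92: 4-byte form → F3 9A B6 92.
U+041C: 2-byte form → D0 9C.
U+FBB5F: 4-byte form → F3 BB AD 9F.
Concatenated (16 bytes): EE BA 91 EF BF A4 F3 9A B6 92 D0 9C F3 BB AD 9F.

EE BA 91 EF BF A4 F3 9A B6 92 D0 9C F3 BB AD 9F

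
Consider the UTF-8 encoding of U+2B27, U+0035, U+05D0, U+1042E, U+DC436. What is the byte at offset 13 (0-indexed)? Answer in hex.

0xB6

U+2B27 → 3-byte form E2 AC A7 at offsets 0–2.
U+0035 → 1-byte form 35 at offsets 3–3.
U+05D0 → 2-byte form D7 90 at offsets 4–5.
U+1042E → 4-byte form F0 90 90 AE at offsets 6–9.
U+DC436 → 4-byte form F3 9C 90 B6 at offsets 10–13.
Offset 13 falls in char 5's range; it's byte 4 of F3 9C 90 B6 = 0xB6.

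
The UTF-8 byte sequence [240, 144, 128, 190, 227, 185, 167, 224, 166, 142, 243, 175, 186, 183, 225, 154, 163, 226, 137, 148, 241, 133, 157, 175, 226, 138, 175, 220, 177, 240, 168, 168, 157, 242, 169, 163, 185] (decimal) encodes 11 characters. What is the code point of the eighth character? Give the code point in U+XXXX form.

Offset 0: leading byte 0xF0 = 11110000 → 4-byte char #1 = F0 90 80 BE.
Offset 4: leading byte 0xE3 = 11100011 → 3-byte char #2 = E3 B9 A7.
Offset 7: leading byte 0xE0 = 11100000 → 3-byte char #3 = E0 A6 8E.
Offset 10: leading byte 0xF3 = 11110011 → 4-byte char #4 = F3 AF BA B7.
Offset 14: leading byte 0xE1 = 11100001 → 3-byte char #5 = E1 9A A3.
Offset 17: leading byte 0xE2 = 11100010 → 3-byte char #6 = E2 89 94.
Offset 20: leading byte 0xF1 = 11110001 → 4-byte char #7 = F1 85 9D AF.
Offset 24: leading byte 0xE2 = 11100010 → 3-byte char #8 = E2 8A AF.
Leading byte 0xE2 = 11100010 matches 1110xxxx → 3-byte sequence.
Byte 1: 0xE2 = 11100010, payload 0010 (4 bits).
Byte 2: 0x8A = 10001010 (10xxxxxx ✓), payload 001010.
Byte 3: 0xAF = 10101111 (10xxxxxx ✓), payload 101111.
Concatenate: 0010001010101111 = 0x22AF (16 bits → U+22AF).

U+22AF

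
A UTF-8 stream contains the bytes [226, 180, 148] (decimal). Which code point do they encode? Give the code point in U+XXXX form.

U+2D14

Leading byte 0xE2 = 11100010 matches 1110xxxx → 3-byte sequence.
Byte 1: 0xE2 = 11100010, payload 0010 (4 bits).
Byte 2: 0xB4 = 10110100 (10xxxxxx ✓), payload 110100.
Byte 3: 0x94 = 10010100 (10xxxxxx ✓), payload 010100.
Concatenate: 0010110100010100 = 0x2D14 (16 bits → U+2D14).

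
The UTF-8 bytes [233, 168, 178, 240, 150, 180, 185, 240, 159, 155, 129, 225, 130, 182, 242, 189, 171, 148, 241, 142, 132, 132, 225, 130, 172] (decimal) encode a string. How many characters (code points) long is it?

Byte at offset 0: 0xE9 = 11101001 → 3-byte char (#1). Advance 3.
Byte at offset 3: 0xF0 = 11110000 → 4-byte char (#2). Advance 4.
Byte at offset 7: 0xF0 = 11110000 → 4-byte char (#3). Advance 4.
Byte at offset 11: 0xE1 = 11100001 → 3-byte char (#4). Advance 3.
Byte at offset 14: 0xF2 = 11110010 → 4-byte char (#5). Advance 4.
Byte at offset 18: 0xF1 = 11110001 → 4-byte char (#6). Advance 4.
Byte at offset 22: 0xE1 = 11100001 → 3-byte char (#7). Advance 3.
Reached end at offset 25 after 7 code points.

7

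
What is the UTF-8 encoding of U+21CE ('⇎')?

U+21CE = 0x21CE = 8654 decimal. In range U+0800–U+FFFF → 3-byte form: 1110xxxx 10xxxxxx 10xxxxxx.
Binary (16 bits): 0010000111001110.
Split 4+6+6: 0010 | 000111 | 001110.
Byte 1: 11100010 = 0xE2.
Byte 2: 10000111 = 0x87.
Byte 3: 10001110 = 0x8E.

E2 87 8E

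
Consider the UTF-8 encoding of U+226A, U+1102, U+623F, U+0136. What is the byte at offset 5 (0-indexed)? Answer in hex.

U+226A → 3-byte form E2 89 AA at offsets 0–2.
U+1102 → 3-byte form E1 84 82 at offsets 3–5.
Offset 5 falls in char 2's range; it's byte 3 of E1 84 82 = 0x82.

0x82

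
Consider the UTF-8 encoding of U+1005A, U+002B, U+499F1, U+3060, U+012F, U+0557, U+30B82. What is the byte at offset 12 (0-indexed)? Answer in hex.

0xC4

U+1005A → 4-byte form F0 90 81 9A at offsets 0–3.
U+002B → 1-byte form 2B at offsets 4–4.
U+499F1 → 4-byte form F1 89 A7 B1 at offsets 5–8.
U+3060 → 3-byte form E3 81 A0 at offsets 9–11.
U+012F → 2-byte form C4 AF at offsets 12–13.
Offset 12 falls in char 5's range; it's byte 1 of C4 AF = 0xC4.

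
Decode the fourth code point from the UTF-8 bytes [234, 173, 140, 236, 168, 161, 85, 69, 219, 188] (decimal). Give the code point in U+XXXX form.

U+0045

Offset 0: leading byte 0xEA = 11101010 → 3-byte char #1 = EA AD 8C.
Offset 3: leading byte 0xEC = 11101100 → 3-byte char #2 = EC A8 A1.
Offset 6: leading byte 0x55 = 01010101 → 1-byte char #3 = 55.
Offset 7: leading byte 0x45 = 01000101 → 1-byte char #4 = 45.
Leading byte 0x45 = 01000101 matches 0xxxxxxx → 1-byte sequence.
Byte 1: 0x45 = 01000101, payload 1000101 (7 bits).
Concatenate: 1000101 = 0x45 (7 bits → U+0045).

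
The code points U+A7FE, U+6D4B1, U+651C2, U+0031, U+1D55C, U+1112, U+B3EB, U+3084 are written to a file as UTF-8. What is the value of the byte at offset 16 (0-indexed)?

0xE1

U+A7FE → 3-byte form EA 9F BE at offsets 0–2.
U+6D4B1 → 4-byte form F1 AD 92 B1 at offsets 3–6.
U+651C2 → 4-byte form F1 A5 87 82 at offsets 7–10.
U+0031 → 1-byte form 31 at offsets 11–11.
U+1D55C → 4-byte form F0 9D 95 9C at offsets 12–15.
U+1112 → 3-byte form E1 84 92 at offsets 16–18.
Offset 16 falls in char 6's range; it's byte 1 of E1 84 92 = 0xE1.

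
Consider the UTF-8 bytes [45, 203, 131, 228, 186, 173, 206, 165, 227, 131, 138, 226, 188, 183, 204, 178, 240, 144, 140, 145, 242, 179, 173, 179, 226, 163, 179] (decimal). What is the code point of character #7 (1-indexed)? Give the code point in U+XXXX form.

U+0332

Offset 0: leading byte 0x2D = 00101101 → 1-byte char #1 = 2D.
Offset 1: leading byte 0xCB = 11001011 → 2-byte char #2 = CB 83.
Offset 3: leading byte 0xE4 = 11100100 → 3-byte char #3 = E4 BA AD.
Offset 6: leading byte 0xCE = 11001110 → 2-byte char #4 = CE A5.
Offset 8: leading byte 0xE3 = 11100011 → 3-byte char #5 = E3 83 8A.
Offset 11: leading byte 0xE2 = 11100010 → 3-byte char #6 = E2 BC B7.
Offset 14: leading byte 0xCC = 11001100 → 2-byte char #7 = CC B2.
Leading byte 0xCC = 11001100 matches 110xxxxx → 2-byte sequence.
Byte 1: 0xCC = 11001100, payload 01100 (5 bits).
Byte 2: 0xB2 = 10110010 (10xxxxxx ✓), payload 110010.
Concatenate: 01100110010 = 0x332 (11 bits → U+0332).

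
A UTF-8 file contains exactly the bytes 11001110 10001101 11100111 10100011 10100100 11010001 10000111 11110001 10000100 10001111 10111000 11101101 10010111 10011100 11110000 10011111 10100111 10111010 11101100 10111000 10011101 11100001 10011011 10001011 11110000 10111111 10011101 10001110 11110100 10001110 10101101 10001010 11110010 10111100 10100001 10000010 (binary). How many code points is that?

Byte at offset 0: 0xCE = 11001110 → 2-byte char (#1). Advance 2.
Byte at offset 2: 0xE7 = 11100111 → 3-byte char (#2). Advance 3.
Byte at offset 5: 0xD1 = 11010001 → 2-byte char (#3). Advance 2.
Byte at offset 7: 0xF1 = 11110001 → 4-byte char (#4). Advance 4.
Byte at offset 11: 0xED = 11101101 → 3-byte char (#5). Advance 3.
Byte at offset 14: 0xF0 = 11110000 → 4-byte char (#6). Advance 4.
Byte at offset 18: 0xEC = 11101100 → 3-byte char (#7). Advance 3.
Byte at offset 21: 0xE1 = 11100001 → 3-byte char (#8). Advance 3.
Byte at offset 24: 0xF0 = 11110000 → 4-byte char (#9). Advance 4.
Byte at offset 28: 0xF4 = 11110100 → 4-byte char (#10). Advance 4.
Byte at offset 32: 0xF2 = 11110010 → 4-byte char (#11). Advance 4.
Reached end at offset 36 after 11 code points.

11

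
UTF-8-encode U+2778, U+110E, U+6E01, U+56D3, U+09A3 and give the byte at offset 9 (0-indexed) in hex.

U+2778 → 3-byte form E2 9D B8 at offsets 0–2.
U+110E → 3-byte form E1 84 8E at offsets 3–5.
U+6E01 → 3-byte form E6 B8 81 at offsets 6–8.
U+56D3 → 3-byte form E5 9B 93 at offsets 9–11.
Offset 9 falls in char 4's range; it's byte 1 of E5 9B 93 = 0xE5.

0xE5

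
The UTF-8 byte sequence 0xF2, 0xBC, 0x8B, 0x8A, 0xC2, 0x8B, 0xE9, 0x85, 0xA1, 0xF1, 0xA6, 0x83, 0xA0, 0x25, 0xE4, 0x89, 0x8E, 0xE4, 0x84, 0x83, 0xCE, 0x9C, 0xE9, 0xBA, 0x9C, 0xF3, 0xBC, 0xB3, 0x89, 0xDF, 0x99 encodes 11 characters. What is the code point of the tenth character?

Offset 0: leading byte 0xF2 = 11110010 → 4-byte char #1 = F2 BC 8B 8A.
Offset 4: leading byte 0xC2 = 11000010 → 2-byte char #2 = C2 8B.
Offset 6: leading byte 0xE9 = 11101001 → 3-byte char #3 = E9 85 A1.
Offset 9: leading byte 0xF1 = 11110001 → 4-byte char #4 = F1 A6 83 A0.
Offset 13: leading byte 0x25 = 00100101 → 1-byte char #5 = 25.
Offset 14: leading byte 0xE4 = 11100100 → 3-byte char #6 = E4 89 8E.
Offset 17: leading byte 0xE4 = 11100100 → 3-byte char #7 = E4 84 83.
Offset 20: leading byte 0xCE = 11001110 → 2-byte char #8 = CE 9C.
Offset 22: leading byte 0xE9 = 11101001 → 3-byte char #9 = E9 BA 9C.
Offset 25: leading byte 0xF3 = 11110011 → 4-byte char #10 = F3 BC B3 89.
Leading byte 0xF3 = 11110011 matches 11110xxx → 4-byte sequence.
Byte 1: 0xF3 = 11110011, payload 011 (3 bits).
Byte 2: 0xBC = 10111100 (10xxxxxx ✓), payload 111100.
Byte 3: 0xB3 = 10110011 (10xxxxxx ✓), payload 110011.
Byte 4: 0x89 = 10001001 (10xxxxxx ✓), payload 001001.
Concatenate: 011111100110011001001 = 0xFCCC9 (21 bits → U+FCCC9).

U+FCCC9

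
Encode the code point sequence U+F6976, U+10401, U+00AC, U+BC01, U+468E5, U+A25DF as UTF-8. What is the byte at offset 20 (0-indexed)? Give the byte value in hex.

U+F6976 → 4-byte form F3 B6 A5 B6 at offsets 0–3.
U+10401 → 4-byte form F0 90 90 81 at offsets 4–7.
U+00AC → 2-byte form C2 AC at offsets 8–9.
U+BC01 → 3-byte form EB B0 81 at offsets 10–12.
U+468E5 → 4-byte form F1 86 A3 A5 at offsets 13–16.
U+A25DF → 4-byte form F2 A2 97 9F at offsets 17–20.
Offset 20 falls in char 6's range; it's byte 4 of F2 A2 97 9F = 0x9F.

0x9F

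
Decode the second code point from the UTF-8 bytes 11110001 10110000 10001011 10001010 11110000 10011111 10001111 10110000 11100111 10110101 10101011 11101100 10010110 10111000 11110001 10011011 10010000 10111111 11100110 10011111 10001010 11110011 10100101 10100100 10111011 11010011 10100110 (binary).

U+1F3F0

Offset 0: leading byte 0xF1 = 11110001 → 4-byte char #1 = F1 B0 8B 8A.
Offset 4: leading byte 0xF0 = 11110000 → 4-byte char #2 = F0 9F 8F B0.
Leading byte 0xF0 = 11110000 matches 11110xxx → 4-byte sequence.
Byte 1: 0xF0 = 11110000, payload 000 (3 bits).
Byte 2: 0x9F = 10011111 (10xxxxxx ✓), payload 011111.
Byte 3: 0x8F = 10001111 (10xxxxxx ✓), payload 001111.
Byte 4: 0xB0 = 10110000 (10xxxxxx ✓), payload 110000.
Concatenate: 000011111001111110000 = 0x1F3F0 (21 bits → U+1F3F0).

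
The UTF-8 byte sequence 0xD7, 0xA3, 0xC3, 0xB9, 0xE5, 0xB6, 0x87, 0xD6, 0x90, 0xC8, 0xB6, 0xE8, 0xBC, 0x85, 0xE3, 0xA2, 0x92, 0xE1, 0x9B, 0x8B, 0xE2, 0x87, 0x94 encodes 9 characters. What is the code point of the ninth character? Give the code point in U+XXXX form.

Offset 0: leading byte 0xD7 = 11010111 → 2-byte char #1 = D7 A3.
Offset 2: leading byte 0xC3 = 11000011 → 2-byte char #2 = C3 B9.
Offset 4: leading byte 0xE5 = 11100101 → 3-byte char #3 = E5 B6 87.
Offset 7: leading byte 0xD6 = 11010110 → 2-byte char #4 = D6 90.
Offset 9: leading byte 0xC8 = 11001000 → 2-byte char #5 = C8 B6.
Offset 11: leading byte 0xE8 = 11101000 → 3-byte char #6 = E8 BC 85.
Offset 14: leading byte 0xE3 = 11100011 → 3-byte char #7 = E3 A2 92.
Offset 17: leading byte 0xE1 = 11100001 → 3-byte char #8 = E1 9B 8B.
Offset 20: leading byte 0xE2 = 11100010 → 3-byte char #9 = E2 87 94.
Leading byte 0xE2 = 11100010 matches 1110xxxx → 3-byte sequence.
Byte 1: 0xE2 = 11100010, payload 0010 (4 bits).
Byte 2: 0x87 = 10000111 (10xxxxxx ✓), payload 000111.
Byte 3: 0x94 = 10010100 (10xxxxxx ✓), payload 010100.
Concatenate: 0010000111010100 = 0x21D4 (16 bits → U+21D4).

U+21D4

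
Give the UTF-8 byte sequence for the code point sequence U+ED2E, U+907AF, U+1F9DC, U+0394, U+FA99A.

EE B4 AE F2 90 9E AF F0 9F A7 9C CE 94 F3 BA A6 9A

U+ED2E: 3-byte form → EE B4 AE.
U+907AF: 4-byte form → F2 90 9E AF.
U+1F9DC: 4-byte form → F0 9F A7 9C.
U+0394: 2-byte form → CE 94.
U+FA99A: 4-byte form → F3 BA A6 9A.
Concatenated (17 bytes): EE B4 AE F2 90 9E AF F0 9F A7 9C CE 94 F3 BA A6 9A.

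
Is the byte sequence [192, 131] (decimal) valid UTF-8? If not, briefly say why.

Leading byte 0xC0 = 11000000 → 2-byte form.
Continuation bytes all match 10xxxxxx. Payload decodes to 0x3.
But 0x3 < 0x80, the minimum for a 2-byte sequence — this is an overlong encoding.

invalid (overlong encoding)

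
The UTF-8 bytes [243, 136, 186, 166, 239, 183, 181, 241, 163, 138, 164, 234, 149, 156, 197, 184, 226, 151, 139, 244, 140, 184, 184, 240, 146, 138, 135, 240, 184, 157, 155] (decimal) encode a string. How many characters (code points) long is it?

9

Byte at offset 0: 0xF3 = 11110011 → 4-byte char (#1). Advance 4.
Byte at offset 4: 0xEF = 11101111 → 3-byte char (#2). Advance 3.
Byte at offset 7: 0xF1 = 11110001 → 4-byte char (#3). Advance 4.
Byte at offset 11: 0xEA = 11101010 → 3-byte char (#4). Advance 3.
Byte at offset 14: 0xC5 = 11000101 → 2-byte char (#5). Advance 2.
Byte at offset 16: 0xE2 = 11100010 → 3-byte char (#6). Advance 3.
Byte at offset 19: 0xF4 = 11110100 → 4-byte char (#7). Advance 4.
Byte at offset 23: 0xF0 = 11110000 → 4-byte char (#8). Advance 4.
Byte at offset 27: 0xF0 = 11110000 → 4-byte char (#9). Advance 4.
Reached end at offset 31 after 9 code points.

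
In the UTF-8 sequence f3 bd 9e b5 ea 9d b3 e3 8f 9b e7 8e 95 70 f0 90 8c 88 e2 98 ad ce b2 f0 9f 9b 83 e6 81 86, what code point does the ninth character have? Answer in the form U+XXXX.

U+1F6C3

Offset 0: leading byte 0xF3 = 11110011 → 4-byte char #1 = F3 BD 9E B5.
Offset 4: leading byte 0xEA = 11101010 → 3-byte char #2 = EA 9D B3.
Offset 7: leading byte 0xE3 = 11100011 → 3-byte char #3 = E3 8F 9B.
Offset 10: leading byte 0xE7 = 11100111 → 3-byte char #4 = E7 8E 95.
Offset 13: leading byte 0x70 = 01110000 → 1-byte char #5 = 70.
Offset 14: leading byte 0xF0 = 11110000 → 4-byte char #6 = F0 90 8C 88.
Offset 18: leading byte 0xE2 = 11100010 → 3-byte char #7 = E2 98 AD.
Offset 21: leading byte 0xCE = 11001110 → 2-byte char #8 = CE B2.
Offset 23: leading byte 0xF0 = 11110000 → 4-byte char #9 = F0 9F 9B 83.
Leading byte 0xF0 = 11110000 matches 11110xxx → 4-byte sequence.
Byte 1: 0xF0 = 11110000, payload 000 (3 bits).
Byte 2: 0x9F = 10011111 (10xxxxxx ✓), payload 011111.
Byte 3: 0x9B = 10011011 (10xxxxxx ✓), payload 011011.
Byte 4: 0x83 = 10000011 (10xxxxxx ✓), payload 000011.
Concatenate: 000011111011011000011 = 0x1F6C3 (21 bits → U+1F6C3).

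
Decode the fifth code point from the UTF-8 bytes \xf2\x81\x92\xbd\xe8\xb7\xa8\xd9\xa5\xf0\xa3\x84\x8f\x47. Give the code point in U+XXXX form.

U+0047

Offset 0: leading byte 0xF2 = 11110010 → 4-byte char #1 = F2 81 92 BD.
Offset 4: leading byte 0xE8 = 11101000 → 3-byte char #2 = E8 B7 A8.
Offset 7: leading byte 0xD9 = 11011001 → 2-byte char #3 = D9 A5.
Offset 9: leading byte 0xF0 = 11110000 → 4-byte char #4 = F0 A3 84 8F.
Offset 13: leading byte 0x47 = 01000111 → 1-byte char #5 = 47.
Leading byte 0x47 = 01000111 matches 0xxxxxxx → 1-byte sequence.
Byte 1: 0x47 = 01000111, payload 1000111 (7 bits).
Concatenate: 1000111 = 0x47 (7 bits → U+0047).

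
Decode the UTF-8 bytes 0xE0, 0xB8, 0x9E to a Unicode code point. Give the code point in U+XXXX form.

Leading byte 0xE0 = 11100000 matches 1110xxxx → 3-byte sequence.
Byte 1: 0xE0 = 11100000, payload 0000 (4 bits).
Byte 2: 0xB8 = 10111000 (10xxxxxx ✓), payload 111000.
Byte 3: 0x9E = 10011110 (10xxxxxx ✓), payload 011110.
Concatenate: 0000111000011110 = 0xE1E (16 bits → U+0E1E).

U+0E1E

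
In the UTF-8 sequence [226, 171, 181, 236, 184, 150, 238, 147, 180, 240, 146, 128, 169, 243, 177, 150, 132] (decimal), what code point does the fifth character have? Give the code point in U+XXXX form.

Offset 0: leading byte 0xE2 = 11100010 → 3-byte char #1 = E2 AB B5.
Offset 3: leading byte 0xEC = 11101100 → 3-byte char #2 = EC B8 96.
Offset 6: leading byte 0xEE = 11101110 → 3-byte char #3 = EE 93 B4.
Offset 9: leading byte 0xF0 = 11110000 → 4-byte char #4 = F0 92 80 A9.
Offset 13: leading byte 0xF3 = 11110011 → 4-byte char #5 = F3 B1 96 84.
Leading byte 0xF3 = 11110011 matches 11110xxx → 4-byte sequence.
Byte 1: 0xF3 = 11110011, payload 011 (3 bits).
Byte 2: 0xB1 = 10110001 (10xxxxxx ✓), payload 110001.
Byte 3: 0x96 = 10010110 (10xxxxxx ✓), payload 010110.
Byte 4: 0x84 = 10000100 (10xxxxxx ✓), payload 000100.
Concatenate: 011110001010110000100 = 0xF1584 (21 bits → U+F1584).

U+F1584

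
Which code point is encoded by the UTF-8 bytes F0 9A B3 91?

Leading byte 0xF0 = 11110000 matches 11110xxx → 4-byte sequence.
Byte 1: 0xF0 = 11110000, payload 000 (3 bits).
Byte 2: 0x9A = 10011010 (10xxxxxx ✓), payload 011010.
Byte 3: 0xB3 = 10110011 (10xxxxxx ✓), payload 110011.
Byte 4: 0x91 = 10010001 (10xxxxxx ✓), payload 010001.
Concatenate: 000011010110011010001 = 0x1ACD1 (21 bits → U+1ACD1).

U+1ACD1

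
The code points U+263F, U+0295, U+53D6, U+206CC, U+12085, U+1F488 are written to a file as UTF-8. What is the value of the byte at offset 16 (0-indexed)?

0xF0

U+263F → 3-byte form E2 98 BF at offsets 0–2.
U+0295 → 2-byte form CA 95 at offsets 3–4.
U+53D6 → 3-byte form E5 8F 96 at offsets 5–7.
U+206CC → 4-byte form F0 A0 9B 8C at offsets 8–11.
U+12085 → 4-byte form F0 92 82 85 at offsets 12–15.
U+1F488 → 4-byte form F0 9F 92 88 at offsets 16–19.
Offset 16 falls in char 6's range; it's byte 1 of F0 9F 92 88 = 0xF0.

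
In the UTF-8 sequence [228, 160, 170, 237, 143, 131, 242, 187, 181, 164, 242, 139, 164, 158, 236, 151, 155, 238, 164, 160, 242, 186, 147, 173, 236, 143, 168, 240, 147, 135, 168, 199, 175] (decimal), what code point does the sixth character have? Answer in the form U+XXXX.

Offset 0: leading byte 0xE4 = 11100100 → 3-byte char #1 = E4 A0 AA.
Offset 3: leading byte 0xED = 11101101 → 3-byte char #2 = ED 8F 83.
Offset 6: leading byte 0xF2 = 11110010 → 4-byte char #3 = F2 BB B5 A4.
Offset 10: leading byte 0xF2 = 11110010 → 4-byte char #4 = F2 8B A4 9E.
Offset 14: leading byte 0xEC = 11101100 → 3-byte char #5 = EC 97 9B.
Offset 17: leading byte 0xEE = 11101110 → 3-byte char #6 = EE A4 A0.
Leading byte 0xEE = 11101110 matches 1110xxxx → 3-byte sequence.
Byte 1: 0xEE = 11101110, payload 1110 (4 bits).
Byte 2: 0xA4 = 10100100 (10xxxxxx ✓), payload 100100.
Byte 3: 0xA0 = 10100000 (10xxxxxx ✓), payload 100000.
Concatenate: 1110100100100000 = 0xE920 (16 bits → U+E920).

U+E920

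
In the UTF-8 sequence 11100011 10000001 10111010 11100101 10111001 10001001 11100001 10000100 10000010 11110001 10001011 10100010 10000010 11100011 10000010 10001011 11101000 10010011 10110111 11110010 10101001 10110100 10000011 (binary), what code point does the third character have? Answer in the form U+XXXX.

Offset 0: leading byte 0xE3 = 11100011 → 3-byte char #1 = E3 81 BA.
Offset 3: leading byte 0xE5 = 11100101 → 3-byte char #2 = E5 B9 89.
Offset 6: leading byte 0xE1 = 11100001 → 3-byte char #3 = E1 84 82.
Leading byte 0xE1 = 11100001 matches 1110xxxx → 3-byte sequence.
Byte 1: 0xE1 = 11100001, payload 0001 (4 bits).
Byte 2: 0x84 = 10000100 (10xxxxxx ✓), payload 000100.
Byte 3: 0x82 = 10000010 (10xxxxxx ✓), payload 000010.
Concatenate: 0001000100000010 = 0x1102 (16 bits → U+1102).

U+1102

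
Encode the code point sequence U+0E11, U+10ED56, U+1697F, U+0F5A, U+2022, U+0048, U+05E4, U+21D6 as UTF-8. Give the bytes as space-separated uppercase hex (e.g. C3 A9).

U+0E11: 3-byte form → E0 B8 91.
U+10ED56: 4-byte form → F4 8E B5 96.
U+1697F: 4-byte form → F0 96 A5 BF.
U+0F5A: 3-byte form → E0 BD 9A.
U+2022: 3-byte form → E2 80 A2.
U+0048: 1-byte form → 48.
U+05E4: 2-byte form → D7 A4.
U+21D6: 3-byte form → E2 87 96.
Concatenated (23 bytes): E0 B8 91 F4 8E B5 96 F0 96 A5 BF E0 BD 9A E2 80 A2 48 D7 A4 E2 87 96.

E0 B8 91 F4 8E B5 96 F0 96 A5 BF E0 BD 9A E2 80 A2 48 D7 A4 E2 87 96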